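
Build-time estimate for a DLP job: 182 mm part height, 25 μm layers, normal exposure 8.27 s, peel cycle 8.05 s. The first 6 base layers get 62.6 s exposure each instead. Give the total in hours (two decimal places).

Layers = ⌈182/0.025⌉ = 7280.
Bottom layers = 6 × (62.6 + 8.05), so 423.9 s.
Regular layers = 7274 × (8.27 + 8.05) = 118711.68 s.
Total = 423.9 + 118711.68 = 119135.58 s = 33.09 hours.

33.09 hours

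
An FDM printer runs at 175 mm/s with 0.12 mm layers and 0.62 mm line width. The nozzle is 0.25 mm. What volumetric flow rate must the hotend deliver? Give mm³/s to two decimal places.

13.02

Extrusion cross-section: 0.12 × 0.62 → 0.0744 mm².
Q = v·A = 175 × 0.0744 = 13.02 mm³/s.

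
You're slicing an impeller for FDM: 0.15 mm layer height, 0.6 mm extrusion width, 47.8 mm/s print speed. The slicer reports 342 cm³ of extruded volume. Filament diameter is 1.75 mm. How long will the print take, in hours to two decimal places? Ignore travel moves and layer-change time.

22.08 hours

Bead cross-section: 0.15 × 0.6 → 0.09 mm².
Toolpath length = 342 cm³ / 0.09 mm² = 342000 / 0.09 = 3800000 mm.
Time extruding = 3800000 / 47.8, so 79497.9 s.
In the requested units: 79497.9 s = 22.08 hours.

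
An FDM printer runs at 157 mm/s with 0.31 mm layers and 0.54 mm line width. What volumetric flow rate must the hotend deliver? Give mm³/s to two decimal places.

A: 0.31 × 0.54 → 0.1674 mm².
Q = v·A = 157 × 0.1674 = 26.28 mm³/s.

26.28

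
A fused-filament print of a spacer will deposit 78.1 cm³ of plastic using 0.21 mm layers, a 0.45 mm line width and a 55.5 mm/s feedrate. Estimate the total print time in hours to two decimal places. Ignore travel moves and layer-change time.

4.14 hours

Extrusion cross-section: 0.21 × 0.45 → 0.0945 mm².
Toolpath length = 78.1 cm³ / 0.0945 mm² = 78100 / 0.0945 = 826455 mm.
Extrusion time = 826455 / 55.5 = 14891.1 s.
That's 14891.1 s → 4.14 hours.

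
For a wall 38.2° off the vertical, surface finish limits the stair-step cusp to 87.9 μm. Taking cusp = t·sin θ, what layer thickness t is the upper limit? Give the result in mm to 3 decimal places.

t = h_c / sin θ = 0.0879 / 0.6184 = 0.142 mm.

0.142 mm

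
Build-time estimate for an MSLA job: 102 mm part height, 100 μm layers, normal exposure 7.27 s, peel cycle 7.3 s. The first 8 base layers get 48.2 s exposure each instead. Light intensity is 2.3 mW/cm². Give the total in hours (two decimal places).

Number of layers: 102 / 0.1 → 1020 (rounded up).
Bottom layers = 8 × (48.2 + 7.3), so 444 s.
Remaining layers: 1012 × (7.27 + 7.3) → 14744.84 s.
Sum: 444 + 14744.84 = 15188.84 s → 4.22 hours.

4.22 hours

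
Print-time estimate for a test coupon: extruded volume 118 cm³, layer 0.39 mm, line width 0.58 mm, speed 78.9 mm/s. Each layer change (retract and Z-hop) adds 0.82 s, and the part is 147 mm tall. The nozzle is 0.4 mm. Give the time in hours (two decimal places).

1.92 hours

Bead cross-section = 0.39 × 0.58 = 0.2262 mm².
Total extruded path = 118000/0.2262 = 521662.2 mm.
Extrusion time = 521662.2 / 78.9, so 6611.7 s.
Layer count = ceil(147 / 0.39) = 377.
Z-hop total = 377 × 0.82 = 309.14 s.
Altogether 6611.7 + 309.14 = 6920.84 s, i.e. 1.92 hours.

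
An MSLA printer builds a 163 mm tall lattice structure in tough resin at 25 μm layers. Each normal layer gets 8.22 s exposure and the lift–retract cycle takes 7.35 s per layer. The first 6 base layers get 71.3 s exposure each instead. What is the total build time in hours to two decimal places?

Number of layers: 163 / 0.025 → 6520 (rounded up).
Burn-in layers: 6 × (71.3 + 7.35) → 471.9 s.
Normal layers: 6514 × (8.22 + 7.35) → 101422.98 s.
Total = 471.9 + 101422.98 = 101894.88 s = 28.30 hours.

28.30 hours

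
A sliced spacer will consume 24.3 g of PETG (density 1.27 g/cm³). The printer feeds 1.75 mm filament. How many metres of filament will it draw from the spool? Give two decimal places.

7.95 m

Extruded volume: 24.3/1.27 = 19.1339 cm³ (19133.9 mm³).
A = π r² = π × 0.875² = 2.4053 mm².
Length = 19133.9 / 2.4053 = 7954.89 mm = 7.95 m.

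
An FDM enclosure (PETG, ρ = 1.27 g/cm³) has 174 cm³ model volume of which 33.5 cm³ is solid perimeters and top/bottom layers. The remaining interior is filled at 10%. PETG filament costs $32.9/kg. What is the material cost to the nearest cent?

Volume inside the shell: 174 − 33.5 → 140.5 cm³.
Infill volume: 0.10 × 140.5 → 14.05 cm³.
Total extruded: 33.5 + 14.05 → 47.55 cm³.
Mass = 47.55 × 1.27 = 60.3885 g.
Cost = 60.3885 g / 1000 × $32.9/kg = $1.99.

$1.99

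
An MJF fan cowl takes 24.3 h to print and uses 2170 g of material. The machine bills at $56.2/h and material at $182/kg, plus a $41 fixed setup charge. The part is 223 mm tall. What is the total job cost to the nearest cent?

Machine cost = 56.2 × 24.3 = $1365.66.
Material cost: 182 × 2170/1000 → $394.94.
Total = 1365.66 + 394.94 + 41 = $1801.60.

$1801.60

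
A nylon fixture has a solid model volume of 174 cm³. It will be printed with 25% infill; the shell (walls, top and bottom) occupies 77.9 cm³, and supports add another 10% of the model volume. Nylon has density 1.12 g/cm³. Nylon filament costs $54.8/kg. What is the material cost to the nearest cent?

$7.32

Volume inside the shell = 174 − 77.9 = 96.1 cm³.
Infill deposited = 0.25 × 96.1, so 24.025 cm³.
Support = 0.10 × 174 = 17.4 cm³.
Total printed volume: 77.9 + 24.025 + 17.4 → 119.325 cm³.
Mass = 119.325 × 1.12 = 133.644 g.
Cost = 133.644 g / 1000 × $54.8/kg = $7.32.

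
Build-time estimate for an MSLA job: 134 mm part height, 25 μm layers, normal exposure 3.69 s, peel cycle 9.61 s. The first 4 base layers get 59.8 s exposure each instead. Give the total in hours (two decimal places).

Layer count = ceil(134 / 0.025) = 5360.
Bottom layers = 4 × (59.8 + 9.61), so 277.64 s.
Remaining layers = 5356 × (3.69 + 9.61) = 71234.8 s.
Total = 277.64 + 71234.8 = 71512.44 s = 19.86 hours.

19.86 hours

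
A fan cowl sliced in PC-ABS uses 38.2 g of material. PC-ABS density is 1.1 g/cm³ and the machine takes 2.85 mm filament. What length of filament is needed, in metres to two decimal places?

5.44 m

Extruded volume: 38.2/1.1 = 34.7273 cm³ (34727.3 mm³).
A = π r² = π × 1.425² = 6.3794 mm².
Length = 34727.3 / 6.3794 = 5443.66 mm = 5.44 m.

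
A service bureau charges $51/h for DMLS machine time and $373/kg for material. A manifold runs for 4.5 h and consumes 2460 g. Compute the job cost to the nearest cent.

$1147.08

Time charge: 51 × 4.5 → $229.50.
Feedstock cost = 373 × 2460/1000, so $917.58.
Job cost: 229.50 + 917.58 = $1147.08.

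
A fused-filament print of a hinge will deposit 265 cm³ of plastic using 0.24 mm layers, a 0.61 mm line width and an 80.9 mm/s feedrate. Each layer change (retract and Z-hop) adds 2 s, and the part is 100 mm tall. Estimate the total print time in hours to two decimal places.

6.45 hours

Line area = 0.24 × 0.61 = 0.1464 mm².
Toolpath length = 265 cm³ / 0.1464 mm² = 265000 / 0.1464 = 1810109.3 mm.
Time extruding: 1810109.3 / 80.9 → 22374.7 s.
Number of layers: 100 / 0.24 → 417 (rounded up).
Non-print overhead = 417 × 2 = 834 s.
Total = 22374.7 + 834 = 23208.7 s = 6.45 hours.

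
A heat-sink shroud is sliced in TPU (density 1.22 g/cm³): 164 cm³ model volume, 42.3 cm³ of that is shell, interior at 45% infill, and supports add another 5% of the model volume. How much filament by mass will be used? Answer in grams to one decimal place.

128.4 g

Volume inside the shell = 164 − 42.3, so 121.7 cm³.
Deposited infill = 0.45 × 121.7, so 54.765 cm³.
Support = 0.05 × 164 = 8.2 cm³.
Total extruded: 42.3 + 54.765 + 8.2 → 105.265 cm³.
Mass: 105.265 × 1.22 → 128.4233 g.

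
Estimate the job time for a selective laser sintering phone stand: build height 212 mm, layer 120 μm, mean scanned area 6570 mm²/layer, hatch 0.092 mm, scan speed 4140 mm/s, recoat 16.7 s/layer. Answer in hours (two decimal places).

16.66 hours

Layers = ⌈212/0.12⌉ = 1767.
Per-layer scan distance = 6570 / 0.092 = 71413 mm.
Scan time per layer = 71413 / 4140, so 17.2495 s.
Time per layer = 17.2495 + 16.7 = 33.9495 s.
Build time = 1767 × 33.9495 = 59988.7665 s = 16.66 hours.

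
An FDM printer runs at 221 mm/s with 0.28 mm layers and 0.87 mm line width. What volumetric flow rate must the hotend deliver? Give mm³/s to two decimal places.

53.84

Extrusion cross-section: 0.28 × 0.87 → 0.2436 mm².
Q = v·A = 221 × 0.2436 = 53.84 mm³/s.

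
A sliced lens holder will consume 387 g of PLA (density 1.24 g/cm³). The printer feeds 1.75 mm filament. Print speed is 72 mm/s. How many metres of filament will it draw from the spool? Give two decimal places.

129.75 m

Extruded volume: 387/1.24 = 312.0968 cm³ (312096.8 mm³).
Filament cross-section = π × (1.75/2)² = 2.4053 mm².
L = V/A = 312096.8/2.4053 = 129753.79 mm → 129.75 m.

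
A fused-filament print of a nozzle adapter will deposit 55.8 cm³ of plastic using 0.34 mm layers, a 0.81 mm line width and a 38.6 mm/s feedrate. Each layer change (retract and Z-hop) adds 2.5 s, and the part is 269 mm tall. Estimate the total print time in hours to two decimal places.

2.01 hours

Bead cross-section = 0.34 × 0.81 = 0.2754 mm².
Total extruded path = 55800/0.2754 = 202614.4 mm.
Time extruding = 202614.4 / 38.6 = 5249.1 s.
Layers = ⌈269/0.34⌉ = 792.
Non-print overhead = 792 × 2.5 = 1980 s.
Total = 5249.1 + 1980 = 7229.1 s = 2.01 hours.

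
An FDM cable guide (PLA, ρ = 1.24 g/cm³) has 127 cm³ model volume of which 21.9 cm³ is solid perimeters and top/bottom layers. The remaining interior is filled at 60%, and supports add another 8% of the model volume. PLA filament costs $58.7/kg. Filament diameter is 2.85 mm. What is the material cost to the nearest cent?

Interior volume = 127 − 21.9 = 105.1 cm³.
Deposited infill = 0.60 × 105.1 = 63.06 cm³.
Support: 0.08 × 127 → 10.16 cm³.
Total extruded = 21.9 + 63.06 + 10.16 = 95.12 cm³.
Mass = 95.12 × 1.24 = 117.9488 g.
At $58.7/kg: 117.9488/1000 × 58.7 = $6.92.

$6.92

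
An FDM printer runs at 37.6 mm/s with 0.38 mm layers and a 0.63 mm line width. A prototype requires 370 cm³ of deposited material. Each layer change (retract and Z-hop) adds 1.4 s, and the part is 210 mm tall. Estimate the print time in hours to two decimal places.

Bead cross-section: 0.38 × 0.63 → 0.2394 mm².
Total extruded path = 370000/0.2394 = 1545530.5 mm.
Print-move time = 1545530.5 / 37.6, so 41104.5 s.
Number of layers: 210 / 0.38 → 553 (rounded up).
Z-hop total: 553 × 1.4 → 774.2 s.
Altogether 41104.5 + 774.2 = 41878.7 s, i.e. 11.63 hours.

11.63 hours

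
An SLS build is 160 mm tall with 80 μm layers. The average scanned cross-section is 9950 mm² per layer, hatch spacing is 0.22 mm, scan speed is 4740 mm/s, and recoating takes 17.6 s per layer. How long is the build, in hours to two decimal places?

Layer count = ceil(160 / 0.08) = 2000.
Hatch length per layer = 9950 / 0.22 = 45227.3 mm.
Per-layer scan time = 45227.3 / 4740, so 9.5416 s.
Layer cycle = 9.5416 + 17.6, so 27.1416 s.
Total: 2000 × 27.1416 s = 54283.2 s → 15.08 hours.

15.08 hours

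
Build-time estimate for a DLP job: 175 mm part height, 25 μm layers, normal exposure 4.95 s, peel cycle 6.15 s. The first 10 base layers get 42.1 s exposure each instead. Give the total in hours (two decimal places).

Layer count = ceil(175 / 0.025) = 7000.
Bottom layers = 10 × (42.1 + 6.15), so 482.5 s.
Remaining layers = 6990 × (4.95 + 6.15) = 77589 s.
Sum: 482.5 + 77589 = 78071.5 s → 21.69 hours.

21.69 hours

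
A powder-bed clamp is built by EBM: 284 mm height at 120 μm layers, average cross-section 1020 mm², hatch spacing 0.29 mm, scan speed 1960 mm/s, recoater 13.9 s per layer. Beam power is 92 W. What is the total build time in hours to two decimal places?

10.32 hours

Layers = ⌈284/0.12⌉ = 2367.
Hatch length per layer = 1020 / 0.29, so 3517.2 mm.
Beam time per layer = 3517.2 / 1960 = 1.7945 s.
Per-layer time: 1.7945 + 13.9 → 15.6945 s.
Total: 2367 × 15.6945 s = 37148.8815 s → 10.32 hours.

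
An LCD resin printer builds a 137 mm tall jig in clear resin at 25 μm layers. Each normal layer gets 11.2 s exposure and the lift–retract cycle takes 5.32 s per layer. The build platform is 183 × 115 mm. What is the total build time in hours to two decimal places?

Layers = ⌈137/0.025⌉ = 5480.
Per-layer time = 11.2 + 5.32, so 16.52 s.
Total = 5480 × 16.52 = 90529.6 s = 25.15 hours.

25.15 hours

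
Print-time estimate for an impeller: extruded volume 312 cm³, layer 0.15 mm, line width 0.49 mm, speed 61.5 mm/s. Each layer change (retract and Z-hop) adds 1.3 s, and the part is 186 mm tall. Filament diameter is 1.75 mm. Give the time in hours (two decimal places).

Line area: 0.15 × 0.49 → 0.0735 mm².
Path length: 312000 mm³ / 0.0735 mm² → 4244898 mm.
Print-move time = 4244898 / 61.5, so 69022.7 s.
Layers = ⌈186/0.15⌉ = 1240.
Layer-change overhead: 1240 × 1.3 → 1612 s.
Altogether 69022.7 + 1612 = 70634.7 s, i.e. 19.62 hours.

19.62 hours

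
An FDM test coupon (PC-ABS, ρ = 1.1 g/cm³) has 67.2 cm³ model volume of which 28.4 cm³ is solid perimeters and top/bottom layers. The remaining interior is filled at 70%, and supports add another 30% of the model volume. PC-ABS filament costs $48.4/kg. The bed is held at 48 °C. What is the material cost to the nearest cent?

$4.03

Interior volume = 67.2 − 28.4 = 38.8 cm³.
Infill deposited: 0.70 × 38.8 → 27.16 cm³.
Support = 0.30 × 67.2 = 20.16 cm³.
Total extruded: 28.4 + 27.16 + 20.16 → 75.72 cm³.
Mass = 75.72 × 1.1, so 83.292 g.
Cost = 83.292 g / 1000 × $48.4/kg = $4.03.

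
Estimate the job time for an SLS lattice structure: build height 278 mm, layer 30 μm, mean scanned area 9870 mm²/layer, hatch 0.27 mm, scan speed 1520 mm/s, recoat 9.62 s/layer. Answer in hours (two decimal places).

86.67 hours

Layer count = ceil(278 / 0.03) = 9267.
Scan path per layer: 9870 / 0.27 → 36555.6 mm.
Laser time per layer = 36555.6 / 1520 = 24.0497 s.
Layer cycle = 24.0497 + 9.62, so 33.6697 s.
Total: 9267 × 33.6697 s = 312017.1099 s → 86.67 hours.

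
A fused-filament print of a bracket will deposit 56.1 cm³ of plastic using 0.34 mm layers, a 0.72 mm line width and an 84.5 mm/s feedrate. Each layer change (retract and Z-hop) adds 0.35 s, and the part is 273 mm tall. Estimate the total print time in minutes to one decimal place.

Line area = 0.34 × 0.72 = 0.2448 mm².
Path length: 56100 mm³ / 0.2448 mm² → 229166.7 mm.
Print-move time: 229166.7 / 84.5 → 2712 s.
Layer count = ceil(273 / 0.34) = 803.
Z-hop total = 803 × 0.35, so 281.05 s.
Total = 2712 + 281.05 = 2993.05 s = 49.9 minutes.

49.9 minutes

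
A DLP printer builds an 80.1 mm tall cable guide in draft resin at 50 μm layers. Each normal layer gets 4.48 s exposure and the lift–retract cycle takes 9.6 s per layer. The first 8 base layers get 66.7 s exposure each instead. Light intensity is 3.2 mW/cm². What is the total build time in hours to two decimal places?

Layer count = ceil(80.1 / 0.05) = 1602.
Burn-in layers: 8 × (66.7 + 9.6) → 610.4 s.
Normal layers = 1594 × (4.48 + 9.6), so 22443.52 s.
Total = 610.4 + 22443.52 = 23053.92 s = 6.40 hours.

6.40 hours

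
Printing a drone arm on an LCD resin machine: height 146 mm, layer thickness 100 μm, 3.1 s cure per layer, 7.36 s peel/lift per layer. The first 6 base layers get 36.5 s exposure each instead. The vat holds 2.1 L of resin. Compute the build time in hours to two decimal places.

4.30 hours

Layer count = ceil(146 / 0.1) = 1460.
Burn-in layers = 6 × (36.5 + 7.36), so 263.16 s.
Remaining layers: 1454 × (3.1 + 7.36) → 15208.84 s.
Sum: 263.16 + 15208.84 = 15472 s → 4.30 hours.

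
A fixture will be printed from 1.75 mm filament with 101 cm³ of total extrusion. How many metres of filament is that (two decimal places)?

Cross-section of 1.75 mm filament: π·(1.75/2)² = 2.4053 mm².
Length = 101 cm³ / 2.4053 mm² = 101000 / 2.4053 = 41990.6 mm = 41.99 m.

41.99 m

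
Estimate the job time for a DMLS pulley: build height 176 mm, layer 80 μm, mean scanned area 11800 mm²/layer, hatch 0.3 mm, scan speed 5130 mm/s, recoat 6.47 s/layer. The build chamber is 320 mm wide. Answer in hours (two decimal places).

Number of layers: 176 / 0.08 → 2200 (rounded up).
Scan path per layer = 11800 / 0.3 = 39333.3 mm.
Scan time per layer = 39333.3 / 5130 = 7.6673 s.
Per-layer time: 7.6673 + 6.47 → 14.1373 s.
2200 layers × 14.1373 s/layer = 31102.06 s, i.e. 8.64 hours.

8.64 hours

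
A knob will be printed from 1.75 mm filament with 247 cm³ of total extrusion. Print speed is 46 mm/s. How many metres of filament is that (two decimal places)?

102.69 m

Filament cross-section = π × (1.75/2)² = 2.4053 mm².
L = 247000 mm³ / 2.4053 mm² = 102689.89 mm, i.e. 102.69 m.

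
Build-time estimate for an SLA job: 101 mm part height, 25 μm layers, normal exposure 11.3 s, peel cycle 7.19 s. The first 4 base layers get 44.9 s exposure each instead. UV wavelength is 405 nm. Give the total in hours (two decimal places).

20.79 hours

Layer count = ceil(101 / 0.025) = 4040.
Base layers: 4 × (44.9 + 7.19) → 208.36 s.
Normal layers: 4036 × (11.3 + 7.19) → 74625.64 s.
Total = 208.36 + 74625.64 = 74834 s = 20.79 hours.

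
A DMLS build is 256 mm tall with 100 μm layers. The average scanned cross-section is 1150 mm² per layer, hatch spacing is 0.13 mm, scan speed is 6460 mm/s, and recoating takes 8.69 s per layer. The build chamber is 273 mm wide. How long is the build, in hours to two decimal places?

Layer count = ceil(256 / 0.1) = 2560.
Scan path per layer = 1150 / 0.13, so 8846.2 mm.
Scan time per layer = 8846.2 / 6460, so 1.3694 s.
Time per layer: 1.3694 + 8.69 → 10.0594 s.
Build time = 2560 × 10.0594 = 25752.064 s = 7.15 hours.

7.15 hours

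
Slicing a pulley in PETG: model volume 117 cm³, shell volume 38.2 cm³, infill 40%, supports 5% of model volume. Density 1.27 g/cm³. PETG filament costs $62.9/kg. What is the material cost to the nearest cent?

$6.04

Volume inside the shell = 117 − 38.2 = 78.8 cm³.
Deposited infill: 0.40 × 78.8 → 31.52 cm³.
Support: 0.05 × 117 → 5.85 cm³.
Total printed volume = 38.2 + 31.52 + 5.85, so 75.57 cm³.
Mass = 75.57 × 1.27 = 95.9739 g.
At $62.9/kg: 95.9739/1000 × 62.9 = $6.04.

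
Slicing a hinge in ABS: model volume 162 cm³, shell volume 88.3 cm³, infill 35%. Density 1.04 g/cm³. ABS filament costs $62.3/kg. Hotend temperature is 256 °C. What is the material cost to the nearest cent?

Interior volume: 162 − 88.3 → 73.7 cm³.
Infill deposited = 0.35 × 73.7 = 25.795 cm³.
Total extruded = 88.3 + 25.795 = 114.095 cm³.
Mass: 114.095 × 1.04 → 118.6588 g.
At $62.3/kg: 118.6588/1000 × 62.3 = $7.39.

$7.39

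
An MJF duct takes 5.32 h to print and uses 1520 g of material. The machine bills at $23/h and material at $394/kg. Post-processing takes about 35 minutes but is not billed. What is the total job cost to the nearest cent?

$721.24

Machine cost = 23 × 5.32, so $122.36.
Material cost = 394 × 1520/1000 = $598.88.
Job cost: 122.36 + 598.88 = $721.24.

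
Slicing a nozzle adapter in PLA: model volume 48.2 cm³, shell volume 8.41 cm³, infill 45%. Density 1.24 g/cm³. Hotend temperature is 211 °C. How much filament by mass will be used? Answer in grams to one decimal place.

Volume inside the shell = 48.2 − 8.41 = 39.79 cm³.
Infill volume: 0.45 × 39.79 → 17.9055 cm³.
Deposited volume = 8.41 + 17.9055, so 26.3155 cm³.
Mass = 26.3155 × 1.24, so 32.63122 g.

32.6 g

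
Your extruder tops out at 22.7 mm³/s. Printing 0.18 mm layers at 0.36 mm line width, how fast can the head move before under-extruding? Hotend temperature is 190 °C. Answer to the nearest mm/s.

350 mm/s

Extrusion cross-section = 0.18 × 0.36, so 0.0648 mm².
v_max = Q/A = 22.7/0.0648 = 350.31 mm/s → 350 mm/s.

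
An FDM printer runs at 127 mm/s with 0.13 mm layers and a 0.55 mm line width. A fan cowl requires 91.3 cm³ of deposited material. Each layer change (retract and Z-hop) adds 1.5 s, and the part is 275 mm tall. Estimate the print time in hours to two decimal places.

Line area = 0.13 × 0.55 = 0.0715 mm².
Total extruded path = 91300/0.0715 = 1276923.1 mm.
Time extruding = 1276923.1 / 127, so 10054.5 s.
Number of layers: 275 / 0.13 → 2116 (rounded up).
Z-hop total: 2116 × 1.5 → 3174 s.
Total = 10054.5 + 3174 = 13228.5 s = 3.67 hours.

3.67 hours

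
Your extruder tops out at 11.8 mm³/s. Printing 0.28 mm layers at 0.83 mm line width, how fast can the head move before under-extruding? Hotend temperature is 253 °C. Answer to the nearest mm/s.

51 mm/s

Extrusion cross-section = 0.28 × 0.83, so 0.2324 mm².
v_max = Q/A = 11.8/0.2324 = 50.77 mm/s → 51 mm/s.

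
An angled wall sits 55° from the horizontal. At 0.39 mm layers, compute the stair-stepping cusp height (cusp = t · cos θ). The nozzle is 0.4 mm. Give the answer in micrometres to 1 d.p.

223.7 μm

h_c = t·cos θ = 0.39 × 0.5736 = 0.223704 mm (223.7 μm).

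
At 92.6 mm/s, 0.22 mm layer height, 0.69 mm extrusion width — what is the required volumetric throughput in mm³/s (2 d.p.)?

A = 0.22 × 0.69 = 0.1518 mm².
Q = v·A = 92.6 × 0.1518 = 14.06 mm³/s.

14.06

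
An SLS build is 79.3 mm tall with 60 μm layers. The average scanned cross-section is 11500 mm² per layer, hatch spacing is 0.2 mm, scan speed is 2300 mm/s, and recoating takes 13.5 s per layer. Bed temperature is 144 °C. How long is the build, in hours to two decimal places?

14.14 hours

Layer count = ceil(79.3 / 0.06) = 1322.
Per-layer scan distance: 11500 / 0.2 → 57500 mm.
Laser time per layer: 57500 / 2300 → 25 s.
Layer cycle = 25 + 13.5 = 38.5 s.
Total: 1322 × 38.5 s = 50897 s → 14.14 hours.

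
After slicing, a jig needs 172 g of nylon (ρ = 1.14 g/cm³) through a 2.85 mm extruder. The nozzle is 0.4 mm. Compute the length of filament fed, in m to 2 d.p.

Volume = 172 g / 1.14 g·cm⁻³ = 150.8772 cm³ = 150877.2 mm³.
Cross-section of 2.85 mm filament: π·(2.85/2)² = 6.3794 mm².
Length = 150877.2 / 6.3794 = 23650.69 mm = 23.65 m.

23.65 m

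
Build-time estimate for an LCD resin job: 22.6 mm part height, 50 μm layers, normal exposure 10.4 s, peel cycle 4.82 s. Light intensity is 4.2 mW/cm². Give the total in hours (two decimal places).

Number of layers: 22.6 / 0.05 → 452 (rounded up).
Each layer takes = 10.4 + 4.82, so 15.22 s.
Total = 452 × 15.22 = 6879.44 s = 1.91 hours.

1.91 hours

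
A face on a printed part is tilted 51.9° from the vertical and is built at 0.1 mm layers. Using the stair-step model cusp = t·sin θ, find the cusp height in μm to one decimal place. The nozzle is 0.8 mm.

78.7 μm

Cusp = layer height × sin(51.9°) = 0.1 × 0.7869 = 0.07869 mm = 78.7 μm.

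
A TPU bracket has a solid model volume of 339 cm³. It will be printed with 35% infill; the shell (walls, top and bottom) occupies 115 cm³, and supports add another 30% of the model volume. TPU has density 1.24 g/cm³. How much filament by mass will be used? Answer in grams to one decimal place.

Infill region = 339 − 115, so 224 cm³.
Deposited infill: 0.35 × 224 → 78.4 cm³.
Support = 0.30 × 339, so 101.7 cm³.
Total printed volume = 115 + 78.4 + 101.7, so 295.1 cm³.
Mass = 295.1 × 1.24, so 365.924 g.

365.9 g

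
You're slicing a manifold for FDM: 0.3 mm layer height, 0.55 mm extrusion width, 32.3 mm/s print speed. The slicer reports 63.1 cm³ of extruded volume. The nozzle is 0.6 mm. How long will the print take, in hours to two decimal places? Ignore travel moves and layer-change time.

3.29 hours

Extrusion cross-section = 0.3 × 0.55 = 0.165 mm².
Total extruded path = 63100/0.165 = 382424.2 mm.
Extrusion time: 382424.2 / 32.3 → 11839.8 s.
That's 11839.8 s → 3.29 hours.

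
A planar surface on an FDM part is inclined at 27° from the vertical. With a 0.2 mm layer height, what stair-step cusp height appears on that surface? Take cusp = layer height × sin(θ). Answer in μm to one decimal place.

90.8 μm

h_c = t·sin θ = 0.2 × 0.4540 = 0.0908 mm (90.8 μm).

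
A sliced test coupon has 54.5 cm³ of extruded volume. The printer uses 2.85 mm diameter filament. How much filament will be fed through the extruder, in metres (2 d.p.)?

8.54 m

Cross-section of 2.85 mm filament: π·(2.85/2)² = 6.3794 mm².
L = 54500 mm³ / 6.3794 mm² = 8543.12 mm, i.e. 8.54 m.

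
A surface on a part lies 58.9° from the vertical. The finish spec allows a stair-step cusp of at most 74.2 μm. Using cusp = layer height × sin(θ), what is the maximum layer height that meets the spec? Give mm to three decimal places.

t = h_c / sin θ = 0.0742 / 0.8563 = 0.087 mm.

0.087 mm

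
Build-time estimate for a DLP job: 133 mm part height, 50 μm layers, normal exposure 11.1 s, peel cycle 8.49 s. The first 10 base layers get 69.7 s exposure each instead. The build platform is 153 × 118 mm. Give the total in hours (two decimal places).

Layers = ⌈133/0.05⌉ = 2660.
Bottom layers: 10 × (69.7 + 8.49) → 781.9 s.
Remaining layers = 2650 × (11.1 + 8.49), so 51913.5 s.
Total = 781.9 + 51913.5 = 52695.4 s = 14.64 hours.

14.64 hours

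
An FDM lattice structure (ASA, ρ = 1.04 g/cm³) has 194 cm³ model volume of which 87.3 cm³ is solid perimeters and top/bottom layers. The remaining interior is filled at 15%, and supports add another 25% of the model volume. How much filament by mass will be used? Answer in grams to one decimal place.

157.9 g

Volume inside the shell = 194 − 87.3, so 106.7 cm³.
Deposited infill: 0.15 × 106.7 → 16.005 cm³.
Support: 0.25 × 194 → 48.5 cm³.
Deposited volume = 87.3 + 16.005 + 48.5, so 151.805 cm³.
Mass = 151.805 × 1.04 = 157.8772 g.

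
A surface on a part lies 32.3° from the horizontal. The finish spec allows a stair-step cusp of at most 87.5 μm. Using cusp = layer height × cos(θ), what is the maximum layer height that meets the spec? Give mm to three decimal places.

Layer height = cusp / cos(32.3°) = 0.0875 / 0.8453 = 0.104 mm.

0.104 mm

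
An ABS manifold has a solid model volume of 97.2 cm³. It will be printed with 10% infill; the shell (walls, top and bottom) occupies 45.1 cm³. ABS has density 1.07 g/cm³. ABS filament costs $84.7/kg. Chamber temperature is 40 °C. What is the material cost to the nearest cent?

$4.56

Volume inside the shell: 97.2 − 45.1 → 52.1 cm³.
Deposited infill = 0.10 × 52.1 = 5.21 cm³.
Total extruded = 45.1 + 5.21, so 50.31 cm³.
Mass = 50.31 × 1.07 = 53.8317 g.
Cost = 53.8317 g / 1000 × $84.7/kg = $4.56.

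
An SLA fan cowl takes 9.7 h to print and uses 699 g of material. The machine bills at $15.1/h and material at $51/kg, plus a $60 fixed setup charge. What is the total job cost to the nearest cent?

$242.12

Time charge = 15.1 × 9.7, so $146.47.
Material cost = 51 × 699/1000 = $35.649.
Adding setup: 146.47 + 35.649 + 60 → 242.119 ≈ $242.12.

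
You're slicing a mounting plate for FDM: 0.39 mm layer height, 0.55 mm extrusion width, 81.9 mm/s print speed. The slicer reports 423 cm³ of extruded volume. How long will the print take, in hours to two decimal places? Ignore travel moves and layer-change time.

6.69 hours

Extrusion cross-section = 0.39 × 0.55 = 0.2145 mm².
Path length: 423000 mm³ / 0.2145 mm² → 1972028 mm.
Extrusion time = 1972028 / 81.9 = 24078.5 s.
That's 24078.5 s → 6.69 hours.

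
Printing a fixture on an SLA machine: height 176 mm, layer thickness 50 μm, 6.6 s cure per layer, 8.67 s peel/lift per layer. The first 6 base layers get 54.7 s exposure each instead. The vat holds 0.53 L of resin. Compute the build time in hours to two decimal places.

Number of layers: 176 / 0.05 → 3520 (rounded up).
Base layers = 6 × (54.7 + 8.67), so 380.22 s.
Normal layers = 3514 × (6.6 + 8.67), so 53658.78 s.
Sum: 380.22 + 53658.78 = 54039 s → 15.01 hours.

15.01 hours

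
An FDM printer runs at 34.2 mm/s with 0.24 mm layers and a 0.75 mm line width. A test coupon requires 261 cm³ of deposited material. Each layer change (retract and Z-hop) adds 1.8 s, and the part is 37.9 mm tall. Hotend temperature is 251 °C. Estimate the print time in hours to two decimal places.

11.86 hours

Bead cross-section: 0.24 × 0.75 → 0.18 mm².
Toolpath length = 261 cm³ / 0.18 mm² = 261000 / 0.18 = 1450000 mm.
Print-move time = 1450000 / 34.2, so 42397.7 s.
Layers = ⌈37.9/0.24⌉ = 158.
Layer-change overhead: 158 × 1.8 → 284.4 s.
Altogether 42397.7 + 284.4 = 42682.1 s, i.e. 11.86 hours.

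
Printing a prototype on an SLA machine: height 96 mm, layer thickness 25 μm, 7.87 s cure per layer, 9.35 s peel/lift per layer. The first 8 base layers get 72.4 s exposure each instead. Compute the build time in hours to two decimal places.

Layer count = ceil(96 / 0.025) = 3840.
Base layers = 8 × (72.4 + 9.35) = 654 s.
Remaining layers = 3832 × (7.87 + 9.35), so 65987.04 s.
Total = 654 + 65987.04 = 66641.04 s = 18.51 hours.

18.51 hours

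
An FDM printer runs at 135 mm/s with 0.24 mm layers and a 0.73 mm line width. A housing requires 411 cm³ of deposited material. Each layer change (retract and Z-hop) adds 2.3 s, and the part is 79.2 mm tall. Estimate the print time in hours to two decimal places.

Bead cross-section = 0.24 × 0.73, so 0.1752 mm².
Path length: 411000 mm³ / 0.1752 mm² → 2345890.4 mm.
Extrusion time: 2345890.4 / 135 → 17377 s.
Layers = ⌈79.2/0.24⌉ = 330.
Z-hop total = 330 × 2.3 = 759 s.
Total = 17377 + 759 = 18136 s = 5.04 hours.

5.04 hours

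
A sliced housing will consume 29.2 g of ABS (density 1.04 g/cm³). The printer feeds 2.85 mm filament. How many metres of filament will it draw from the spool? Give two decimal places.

4.40 m

Volume = 29.2 g / 1.04 g·cm⁻³ = 28.0769 cm³ = 28076.9 mm³.
Cross-section of 2.85 mm filament: π·(2.85/2)² = 6.3794 mm².
L = V/A = 28076.9/6.3794 = 4401.18 mm → 4.40 m.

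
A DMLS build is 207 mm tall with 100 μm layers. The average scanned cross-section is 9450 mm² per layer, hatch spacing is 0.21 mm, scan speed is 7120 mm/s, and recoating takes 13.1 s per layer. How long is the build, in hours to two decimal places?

11.17 hours

Number of layers: 207 / 0.1 → 2070 (rounded up).
Hatch length per layer = 9450 / 0.21, so 45000 mm.
Per-layer scan time = 45000 / 7120 = 6.3202 s.
Time per layer: 6.3202 + 13.1 → 19.4202 s.
2070 layers × 19.4202 s/layer = 40199.814 s, i.e. 11.17 hours.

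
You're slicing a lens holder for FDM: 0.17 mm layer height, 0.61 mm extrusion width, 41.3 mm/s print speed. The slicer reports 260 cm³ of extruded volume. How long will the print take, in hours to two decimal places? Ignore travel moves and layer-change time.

Bead cross-section: 0.17 × 0.61 → 0.1037 mm².
Total extruded path = 260000/0.1037 = 2507232.4 mm.
Time extruding = 2507232.4 / 41.3 = 60707.8 s.
That's 60707.8 s → 16.86 hours.

16.86 hours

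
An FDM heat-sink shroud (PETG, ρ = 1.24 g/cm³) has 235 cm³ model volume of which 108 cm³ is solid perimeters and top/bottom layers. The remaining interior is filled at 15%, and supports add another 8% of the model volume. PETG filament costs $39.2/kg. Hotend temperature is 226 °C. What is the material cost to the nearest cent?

Volume inside the shell = 235 − 108, so 127 cm³.
Infill deposited = 0.15 × 127 = 19.05 cm³.
Support: 0.08 × 235 → 18.8 cm³.
Total extruded: 108 + 19.05 + 18.8 → 145.85 cm³.
Mass = 145.85 × 1.24 = 180.854 g.
At $39.2/kg: 180.854/1000 × 39.2 = $7.09.

$7.09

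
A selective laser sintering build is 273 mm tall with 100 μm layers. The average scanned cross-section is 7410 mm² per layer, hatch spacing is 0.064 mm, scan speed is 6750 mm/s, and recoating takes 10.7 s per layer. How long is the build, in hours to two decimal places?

21.12 hours

Number of layers: 273 / 0.1 → 2730 (rounded up).
Hatch length per layer = 7410 / 0.064 = 115781.3 mm.
Laser time per layer: 115781.3 / 6750 → 17.1528 s.
Layer cycle = 17.1528 + 10.7 = 27.8528 s.
Total: 2730 × 27.8528 s = 76038.144 s → 21.12 hours.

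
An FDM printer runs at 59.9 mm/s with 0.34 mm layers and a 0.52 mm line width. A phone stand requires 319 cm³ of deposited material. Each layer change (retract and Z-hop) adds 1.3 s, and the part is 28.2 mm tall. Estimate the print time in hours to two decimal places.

Extrusion cross-section = 0.34 × 0.52 = 0.1768 mm².
Total extruded path = 319000/0.1768 = 1804298.6 mm.
Extrusion time: 1804298.6 / 59.9 → 30121.8 s.
Layers = ⌈28.2/0.34⌉ = 83.
Non-print overhead = 83 × 1.3 = 107.9 s.
Total = 30121.8 + 107.9 = 30229.7 s = 8.40 hours.

8.40 hours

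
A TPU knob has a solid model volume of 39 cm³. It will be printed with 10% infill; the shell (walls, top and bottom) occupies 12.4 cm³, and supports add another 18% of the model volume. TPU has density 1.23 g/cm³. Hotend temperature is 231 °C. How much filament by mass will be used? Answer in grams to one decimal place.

Volume inside the shell = 39 − 12.4 = 26.6 cm³.
Infill deposited = 0.10 × 26.6 = 2.66 cm³.
Support = 0.18 × 39 = 7.02 cm³.
Deposited volume = 12.4 + 2.66 + 7.02, so 22.08 cm³.
Mass: 22.08 × 1.23 → 27.1584 g.

27.2 g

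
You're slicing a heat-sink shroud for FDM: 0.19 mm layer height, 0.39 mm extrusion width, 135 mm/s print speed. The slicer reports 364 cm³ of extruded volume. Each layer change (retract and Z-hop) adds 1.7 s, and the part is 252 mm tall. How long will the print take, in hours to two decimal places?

10.73 hours

Bead cross-section = 0.19 × 0.39, so 0.0741 mm².
Path length: 364000 mm³ / 0.0741 mm² → 4912280.7 mm.
Time extruding = 4912280.7 / 135 = 36387.3 s.
Layers = ⌈252/0.19⌉ = 1327.
Z-hop total = 1327 × 1.7 = 2255.9 s.
Total = 36387.3 + 2255.9 = 38643.2 s = 10.73 hours.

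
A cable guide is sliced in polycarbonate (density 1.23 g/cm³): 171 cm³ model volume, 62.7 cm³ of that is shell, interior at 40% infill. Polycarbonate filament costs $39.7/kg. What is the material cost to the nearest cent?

$5.18

Volume inside the shell = 171 − 62.7 = 108.3 cm³.
Deposited infill = 0.40 × 108.3, so 43.32 cm³.
Total printed volume: 62.7 + 43.32 → 106.02 cm³.
Mass = 106.02 × 1.23, so 130.4046 g.
At $39.7/kg: 130.4046/1000 × 39.7 = $5.18.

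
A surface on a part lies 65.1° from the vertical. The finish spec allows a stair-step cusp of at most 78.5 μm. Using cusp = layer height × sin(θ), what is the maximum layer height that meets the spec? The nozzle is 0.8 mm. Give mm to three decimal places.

0.087 mm

sin(65.1°) = 0.9070; t_max = 0.0785/0.9070 = 0.087 mm.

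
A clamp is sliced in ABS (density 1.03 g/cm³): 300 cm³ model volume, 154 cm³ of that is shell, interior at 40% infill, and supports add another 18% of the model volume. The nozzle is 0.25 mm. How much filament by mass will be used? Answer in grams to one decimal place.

274.4 g

Volume inside the shell = 300 − 154, so 146 cm³.
Infill deposited: 0.40 × 146 → 58.4 cm³.
Support = 0.18 × 300, so 54 cm³.
Total extruded = 154 + 58.4 + 54, so 266.4 cm³.
Mass = 266.4 × 1.03 = 274.392 g.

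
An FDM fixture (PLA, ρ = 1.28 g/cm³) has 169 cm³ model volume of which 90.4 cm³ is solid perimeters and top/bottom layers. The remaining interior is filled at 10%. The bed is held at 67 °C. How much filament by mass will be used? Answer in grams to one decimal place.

125.8 g

Infill region: 169 − 90.4 → 78.6 cm³.
Infill volume = 0.10 × 78.6, so 7.86 cm³.
Total printed volume = 90.4 + 7.86, so 98.26 cm³.
Mass = 98.26 × 1.28 = 125.7728 g.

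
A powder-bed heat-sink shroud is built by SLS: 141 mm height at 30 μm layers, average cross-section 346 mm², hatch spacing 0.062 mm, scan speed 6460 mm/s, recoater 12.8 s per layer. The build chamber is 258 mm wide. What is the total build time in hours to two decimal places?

17.84 hours

Layers = ⌈141/0.03⌉ = 4700.
Scan path per layer = 346 / 0.062 = 5580.6 mm.
Laser time per layer: 5580.6 / 6460 → 0.8639 s.
Time per layer: 0.8639 + 12.8 → 13.6639 s.
Total: 4700 × 13.6639 s = 64220.33 s → 17.84 hours.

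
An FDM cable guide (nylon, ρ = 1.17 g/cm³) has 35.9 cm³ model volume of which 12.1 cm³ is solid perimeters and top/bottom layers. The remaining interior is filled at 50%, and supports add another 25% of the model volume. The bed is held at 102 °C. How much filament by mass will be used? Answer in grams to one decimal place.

Infill region = 35.9 − 12.1 = 23.8 cm³.
Infill deposited: 0.50 × 23.8 → 11.9 cm³.
Support = 0.25 × 35.9, so 8.975 cm³.
Total printed volume: 12.1 + 11.9 + 8.975 → 32.975 cm³.
Mass: 32.975 × 1.17 → 38.58075 g.

38.6 g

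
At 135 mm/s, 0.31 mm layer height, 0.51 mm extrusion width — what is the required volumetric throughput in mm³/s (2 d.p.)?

Extrusion cross-section: 0.31 × 0.51 → 0.1581 mm².
Volumetric flow = 135 × 0.1581 = 21.34 mm³/s.

21.34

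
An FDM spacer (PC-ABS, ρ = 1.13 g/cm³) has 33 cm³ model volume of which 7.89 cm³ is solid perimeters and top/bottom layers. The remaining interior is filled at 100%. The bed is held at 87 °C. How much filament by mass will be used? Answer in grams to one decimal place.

Interior volume = 33 − 7.89, so 25.11 cm³.
Deposited infill: 1.00 × 25.11 → 25.11 cm³.
Total extruded: 7.89 + 25.11 → 33 cm³.
Mass = 33 × 1.13, so 37.29 g.

37.3 g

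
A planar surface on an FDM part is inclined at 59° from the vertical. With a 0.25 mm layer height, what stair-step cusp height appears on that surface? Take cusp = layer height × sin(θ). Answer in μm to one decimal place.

h_c = t·sin θ = 0.25 × 0.8572 = 0.2143 mm (214.3 μm).

214.3 μm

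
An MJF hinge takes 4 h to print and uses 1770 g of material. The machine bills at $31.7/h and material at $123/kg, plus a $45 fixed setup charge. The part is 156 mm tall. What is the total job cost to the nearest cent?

$389.51

Time charge = 31.7 × 4, so $126.80.
Material cost = 123 × 1770/1000, so $217.71.
Total = 126.80 + 217.71 + 45 = $389.51.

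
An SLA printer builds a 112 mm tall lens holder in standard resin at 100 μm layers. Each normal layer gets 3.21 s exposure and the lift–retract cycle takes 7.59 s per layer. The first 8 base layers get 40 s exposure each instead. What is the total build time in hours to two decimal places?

Number of layers: 112 / 0.1 → 1120 (rounded up).
Burn-in layers = 8 × (40 + 7.59), so 380.72 s.
Normal layers: 1112 × (3.21 + 7.59) → 12009.6 s.
Total = 380.72 + 12009.6 = 12390.32 s = 3.44 hours.

3.44 hours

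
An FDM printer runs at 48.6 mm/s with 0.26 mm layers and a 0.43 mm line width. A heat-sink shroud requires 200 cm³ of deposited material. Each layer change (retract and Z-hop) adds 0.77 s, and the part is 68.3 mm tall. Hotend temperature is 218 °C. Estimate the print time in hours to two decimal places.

10.28 hours

Extrusion cross-section = 0.26 × 0.43 = 0.1118 mm².
Path length: 200000 mm³ / 0.1118 mm² → 1788908.8 mm.
Time extruding: 1788908.8 / 48.6 → 36808.8 s.
Layer count = ceil(68.3 / 0.26) = 263.
Non-print overhead: 263 × 0.77 → 202.51 s.
Total = 36808.8 + 202.51 = 37011.31 s = 10.28 hours.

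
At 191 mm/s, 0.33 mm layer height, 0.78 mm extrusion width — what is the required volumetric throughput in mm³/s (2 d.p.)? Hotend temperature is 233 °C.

49.16

A = 0.33 × 0.78, so 0.2574 mm².
Q = v·A = 191 × 0.2574 = 49.16 mm³/s.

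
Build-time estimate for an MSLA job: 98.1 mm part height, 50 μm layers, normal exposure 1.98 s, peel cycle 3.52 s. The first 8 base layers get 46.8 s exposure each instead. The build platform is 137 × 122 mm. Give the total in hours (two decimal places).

Layer count = ceil(98.1 / 0.05) = 1962.
Bottom layers = 8 × (46.8 + 3.52), so 402.56 s.
Normal layers: 1954 × (1.98 + 3.52) → 10747 s.
Total = 402.56 + 10747 = 11149.56 s = 3.10 hours.

3.10 hours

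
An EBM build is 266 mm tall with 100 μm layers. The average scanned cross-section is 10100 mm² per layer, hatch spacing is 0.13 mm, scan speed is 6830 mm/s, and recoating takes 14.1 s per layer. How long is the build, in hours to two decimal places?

Layer count = ceil(266 / 0.1) = 2660.
Hatch length per layer: 10100 / 0.13 → 77692.3 mm.
Per-layer scan time = 77692.3 / 6830, so 11.3752 s.
Time per layer = 11.3752 + 14.1, so 25.4752 s.
Build time = 2660 × 25.4752 = 67764.032 s = 18.82 hours.

18.82 hours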